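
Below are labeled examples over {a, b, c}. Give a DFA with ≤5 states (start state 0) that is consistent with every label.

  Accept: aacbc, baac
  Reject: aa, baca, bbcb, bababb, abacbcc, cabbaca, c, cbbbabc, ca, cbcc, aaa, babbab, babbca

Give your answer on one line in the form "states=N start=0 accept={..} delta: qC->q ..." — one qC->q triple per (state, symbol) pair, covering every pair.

State merging on the prefix tree: take the shortest (then alphabetical) example prefix whose next move is undefined and point that move at state 0, else 1, else 2, ...; a target is out if some Accept/Reject pair would then sit in one state with the same input left (inseparable). If every existing state is out, open a new one.
a: 0a undefined. 0a->0: ok.
b: 0b undefined. 0b->0: no, baac/c meet in 0 with "c" left. Open state 1: 0b->1.
c: 0c undefined. 0c->0: ok.
ba: 1a undefined. 1a->0: no, baac/aa meet in 0. 1a->1: ok.
bb: 1b undefined. 1b->0: ok.
bac: 1c undefined. 1c->0: no, aacbc/aa meet in 0. 1c->1: no, aacbc/baca meet in 1. Open state 2: 1c->2.
baca: 2a undefined. 2a->0: ok.
cbcc: 2c undefined. 2c->0: ok.
abacb: 2b undefined. 2b->0: ok.
All examples now run through 3 states with every (state, symbol) defined. Accept strings end in {2}, Reject strings end in {0,1}; accept={2}.

states=3 start=0 accept={2} delta: 0a->0 0b->1 0c->0 1a->1 1b->0 1c->2 2a->0 2b->0 2c->0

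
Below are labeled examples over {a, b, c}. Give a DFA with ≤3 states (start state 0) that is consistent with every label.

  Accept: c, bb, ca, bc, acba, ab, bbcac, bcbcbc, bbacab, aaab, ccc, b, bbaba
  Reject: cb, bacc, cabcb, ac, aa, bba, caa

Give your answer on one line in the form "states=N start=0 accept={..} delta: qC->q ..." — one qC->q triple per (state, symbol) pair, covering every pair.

states=3 start=0 accept={0,2} delta: 0a->1 0b->0 0c->2 1a->1 1b->2 1c->1 2a->0 2b->1 2c->0

Grow the machine one transition at a time. Run the examples from 0; the earliest place one falls off (shortest prefix, ties alphabetical) gets sent to the lowest-numbered state that keeps every Accept/Reject pair distinguishable — a pair clashes when both reach the same state with identical unread suffix — and to a fresh state only if none does.
a: 0a undefined. 0a->0: no, c/ac meet in 0 with "c" left. Open state 1: 0a->1.
b: 0b undefined. 0b->0: ok.
c: 0c undefined. 0c->0: no, c/cb meet in 0. 0c->1: no, c/bba meet in 1. Open state 2: 0c->2.
aa: 1a undefined. 1a->0: no, bb/aa meet in 0. 1a->1: ok.
ab: 1b undefined. 1b->0: no, bbaba/aa meet in 1. 1b->1: no, ab/aa meet in 1. 1b->2: ok.
ac: 1c undefined. 1c->0: no, c/bacc meet in 2. 1c->1: ok.
ca: 2a undefined. 2a->0: ok.
cb: 2b undefined. 2b->0: no, bb/cb meet in 0. 2b->1: ok.
cc: 2c undefined. 2c->0: ok.
All examples now run through 3 states with every (state, symbol) defined. Accept strings end in {0,2}, Reject strings end in {1}; accept={0,2}.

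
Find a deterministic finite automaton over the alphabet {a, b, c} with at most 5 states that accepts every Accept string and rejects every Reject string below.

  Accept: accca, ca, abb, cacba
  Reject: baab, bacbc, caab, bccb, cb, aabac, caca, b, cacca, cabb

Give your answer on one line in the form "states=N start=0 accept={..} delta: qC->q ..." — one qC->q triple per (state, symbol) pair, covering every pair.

Grow the machine one transition at a time. Run the examples from 0; the earliest place one falls off (shortest prefix, ties alphabetical) gets sent to the lowest-numbered state that keeps every Accept/Reject pair distinguishable — a pair clashes when both reach the same state with identical unread suffix — and to a fresh state only if none does.
a: 0a undefined. 0a->0: ok.
b: 0b undefined. 0b->0: no, abb/baab meet in 0. Open state 1: 0b->1.
c: 0c undefined. 0c->0: no, accca/caca meet in 0. 0c->1: no, abb/cb meet in 1 with "b" left. Open state 2: 0c->2.
ba: 1a undefined. 1a->0: ok.
bc: 1c undefined. 1c->0: ok.
ca: 2a undefined. 2a->0: no, ca/caca meet in 0. 2a->1: no, ca/baab meet in 1. 2a->2: no, accca/cacca meet in 2 with "cca" left. Open state 3: 2a->3.
cb: 2b undefined. 2b->0: ok.
abb: 1b undefined. 1b->0: no, abb/bccb meet in 0. 1b->1: no, abb/baab meet in 1. 1b->2: no, abb/bacbc meet in 2. 1b->3: ok.
acc: 2c undefined. 2c->0: ok.
caa: 3a undefined. 3a->0: ok.
cab: 3b undefined. 3b->0: ok.
cac: 3c undefined. 3c->0: no, accca/cacca meet in 3. 3c->1: no, cacba/bccb meet in 0. 3c->2: no, accca/caca meet in 3. 3c->3: no, cacba/bccb meet in 0. Open state 4: 3c->4.
caca: 4a undefined. 4a->0: ok.
cacb: 4b undefined. 4b->0: no, cacba/bccb meet in 0. 4b->1: no, cacba/bccb meet in 0. 4b->2: ok.
cacc: 4c undefined. 4c->0: ok.
All examples now run through 5 states with every (state, symbol) defined. Accept strings end in {3}, Reject strings end in {0,1,2}; accept={3}.

states=5 start=0 accept={3} delta: 0a->0 0b->1 0c->2 1a->0 1b->3 1c->0 2a->3 2b->0 2c->0 3a->0 3b->0 3c->4 4a->0 4b->2 4c->0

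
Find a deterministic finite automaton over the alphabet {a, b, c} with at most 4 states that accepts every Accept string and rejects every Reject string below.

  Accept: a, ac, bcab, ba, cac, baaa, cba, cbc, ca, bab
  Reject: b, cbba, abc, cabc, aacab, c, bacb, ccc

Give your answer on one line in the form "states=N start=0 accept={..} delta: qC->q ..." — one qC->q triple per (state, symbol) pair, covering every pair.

states=4 start=0 accept={1,3} delta: 0a->1 0b->0 0c->2 1a->1 1b->3 1c->3 2a->1 2b->1 2c->0 3a->0 3b->0 3c->0

State merging on the prefix tree: take the shortest (then alphabetical) example prefix whose next move is undefined and point that move at state 0, else 1, else 2, ...; a target is out if some Accept/Reject pair would then sit in one state with the same input left (inseparable). If every existing state is out, open a new one.
a: 0a undefined. 0a->0: no, ac/c meet in 0 with "c" left. Open state 1: 0a->1.
b: 0b undefined. 0b->0: ok.
c: 0c undefined. 0c->0: no, a/cbba meet in 1. 0c->1: no, a/c meet in 1. Open state 2: 0c->2.
aa: 1a undefined. 1a->0: no, bcab/aacab meet in 2 with "ab" left. 1a->1: ok.
ab: 1b undefined. 1b->0: no, bab/b meet in 0. 1b->1: no, ac/abc meet in 1 with "c" left. 1b->2: no, bab/c meet in 2. Open state 3: 1b->3.
ac: 1c undefined. 1c->0: no, ac/b meet in 0. 1c->1: no, bab/aacab meet in 3. 1c->2: no, ac/c meet in 2. 1c->3: ok.
ca: 2a undefined. 2a->0: no, bcab/b meet in 0. 2a->1: ok.
cb: 2b undefined. 2b->0: no, a/cbba meet in 1. 2b->1: ok.
cc: 2c undefined. 2c->0: ok.
abc: 3c undefined. 3c->0: ok.
aaca: 3a undefined. 3a->0: ok.
bacb: 3b undefined. 3b->0: ok.
All examples now run through 4 states with every (state, symbol) defined. Accept strings end in {1,3}, Reject strings end in {0,2}; accept={1,3}.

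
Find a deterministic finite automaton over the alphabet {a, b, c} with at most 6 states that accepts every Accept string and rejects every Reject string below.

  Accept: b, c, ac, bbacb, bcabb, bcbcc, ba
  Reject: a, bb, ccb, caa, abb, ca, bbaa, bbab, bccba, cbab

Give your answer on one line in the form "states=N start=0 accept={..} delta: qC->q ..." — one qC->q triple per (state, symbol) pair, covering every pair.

Grow the machine one transition at a time. Run the examples from 0; the earliest place one falls off (shortest prefix, ties alphabetical) gets sent to the lowest-numbered state that keeps every Accept/Reject pair distinguishable — a pair clashes when both reach the same state with identical unread suffix — and to a fresh state only if none does.
a: 0a undefined. 0a->0: ok.
b: 0b undefined. 0b->0: no, b/a meet in 0. Open state 1: 0b->1.
c: 0c undefined. 0c->0: no, b/ccb meet in 1. 0c->1: no, ba/ca meet in 1 with "a" left. Open state 2: 0c->2.
ba: 1a undefined. 1a->0: no, ba/a meet in 0. 1a->1: ok.
bb: 1b undefined. 1b->0: no, b/bbab meet in 1. 1b->1: no, b/bb meet in 1. 1b->2: no, c/bb meet in 2. Open state 3: 1b->3.
bc: 1c undefined. 1c->0: no, bcabb/bb meet in 3. 1c->1: ok.
ca: 2a undefined. 2a->0: ok.
cb: 2b undefined. 2b->0: no, b/cbab meet in 1. 2b->1: ok.
cc: 2c undefined. 2c->0: no, b/ccb meet in 1. 2c->1: ok.
bba: 3a undefined. 3a->0: no, b/bbab meet in 1. 3a->1: no, b/bbaa meet in 1. 3a->2: no, b/bbab meet in 1. 3a->3: no, bcabb/bbab meet in 3 with "b" left. Open state 4: 3a->4.
bbaa: 4a undefined. 4a->0: ok.
bbab: 4b undefined. 4b->0: ok.
bbac: 4c undefined. 4c->0: ok.
bcbc: 3c undefined. 3c->0: ok.
bcabb: 3b undefined. 3b->0: no, bcabb/a meet in 0. 3b->1: ok.
All examples now run through 5 states with every (state, symbol) defined. Accept strings end in {1,2}, Reject strings end in {0,3,4}; accept={1,2}.

states=5 start=0 accept={1,2} delta: 0a->0 0b->1 0c->2 1a->1 1b->3 1c->1 2a->0 2b->1 2c->1 3a->4 3b->1 3c->0 4a->0 4b->0 4c->0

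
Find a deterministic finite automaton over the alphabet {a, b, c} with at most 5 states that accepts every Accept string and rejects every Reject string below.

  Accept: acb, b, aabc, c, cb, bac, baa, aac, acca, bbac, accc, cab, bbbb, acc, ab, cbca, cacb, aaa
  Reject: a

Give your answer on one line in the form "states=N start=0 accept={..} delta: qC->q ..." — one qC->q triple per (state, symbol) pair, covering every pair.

Grow the machine one transition at a time. Run the examples from 0; the earliest place one falls off (shortest prefix, ties alphabetical) gets sent to the lowest-numbered state that keeps every Accept/Reject pair distinguishable — a pair clashes when both reach the same state with identical unread suffix — and to a fresh state only if none does.
a: 0a undefined. 0a->0: no, aaa/a meet in 0. Open state 1: 0a->1.
b: 0b undefined. 0b->0: ok.
c: 0c undefined. 0c->0: no, cbca/a meet in 1. 0c->1: no, c/a meet in 1. Open state 2: 0c->2.
aa: 1a undefined. 1a->0: no, aaa/a meet in 1. 1a->1: no, baa/a meet in 1. 1a->2: ok.
ab: 1b undefined. 1b->0: ok.
ac: 1c undefined. 1c->0: ok.
ca: 2a undefined. 2a->0: ok.
cb: 2b undefined. 2b->0: ok.
aac: 2c undefined. 2c->0: ok.
All examples now run through 3 states with every (state, symbol) defined. Accept strings end in {0,2}, Reject strings end in {1}; accept={0,2}.

states=3 start=0 accept={0,2} delta: 0a->1 0b->0 0c->2 1a->2 1b->0 1c->0 2a->0 2b->0 2c->0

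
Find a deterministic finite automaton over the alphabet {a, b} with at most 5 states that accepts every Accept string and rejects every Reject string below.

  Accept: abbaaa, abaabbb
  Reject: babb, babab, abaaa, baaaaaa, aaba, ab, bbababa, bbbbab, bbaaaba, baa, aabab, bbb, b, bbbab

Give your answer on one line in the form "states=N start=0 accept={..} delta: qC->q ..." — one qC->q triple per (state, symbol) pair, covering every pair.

states=5 start=0 accept={0} delta: 0a->0 0b->1 1a->1 1b->2 2a->3 2b->4 3a->0 3b->1 4a->0 4b->0

Fold the examples into a partial DFA from state 0: repeatedly fix the first undefined (state, symbol) met by the shortest-then-alphabetical prefix, trying targets in increasing order and rejecting any under which an Accept and a Reject string meet in one state with the same remainder; add a state when all current targets are rejected. Accepting states are where Accept strings end.
a: 0a undefined. 0a->0: ok.
b: 0b undefined. 0b->0: no, abbaaa/babb meet in 0. Open state 1: 0b->1.
ba: 1a undefined. 1a->0: no, abaabbb/bbb meet in 1 with "bb" left. 1a->1: ok.
bb: 1b undefined. 1b->0: no, abbaaa/bbababa meet in 0. 1b->1: no, abbaaa/babb meet in 1. Open state 2: 1b->2.
bba: 2a undefined. 2a->0: no, abbaaa/bbababa meet in 0. 2a->1: no, abbaaa/abaaa meet in 1. 2a->2: no, abbaaa/aabab meet in 2. Open state 3: 2a->3.
bbb: 2b undefined. 2b->0: no, abaabbb/abaaa meet in 1. 2b->1: no, abaabbb/aabab meet in 2. 2b->2: no, abaabbb/babb meet in 2. 2b->3: no, abaabbb/babab meet in 3 with "b" left. Open state 4: 2b->4.
bbaa: 3a undefined. 3a->0: ok.
bbab: 3b undefined. 3b->0: no, abbaaa/babab meet in 0. 3b->1: ok.
bbba: 4a undefined. 4a->0: ok.
bbbb: 4b undefined. 4b->0: ok.
All examples now run through 5 states with every (state, symbol) defined. Accept strings end in {0}, Reject strings end in {1,2,3,4}; accept={0}.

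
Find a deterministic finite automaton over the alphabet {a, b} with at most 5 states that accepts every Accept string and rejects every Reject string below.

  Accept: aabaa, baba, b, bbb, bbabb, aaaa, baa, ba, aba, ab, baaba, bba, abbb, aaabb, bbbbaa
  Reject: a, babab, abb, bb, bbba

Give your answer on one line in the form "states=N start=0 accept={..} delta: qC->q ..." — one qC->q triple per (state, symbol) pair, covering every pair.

Fold the examples into a partial DFA from state 0: repeatedly fix the first undefined (state, symbol) met by the shortest-then-alphabetical prefix, trying targets in increasing order and rejecting any under which an Accept and a Reject string meet in one state with the same remainder; add a state when all current targets are rejected. Accepting states are where Accept strings end.
a: 0a undefined. 0a->0: no, aaaa/a meet in 0. Open state 1: 0a->1.
b: 0b undefined. 0b->0: no, b/bb meet in 0. 0b->1: no, b/a meet in 1. Open state 2: 0b->2.
aa: 1a undefined. 1a->0: no, aaabb/abb meet in 1 with "bb" left. 1a->1: no, aaaa/a meet in 1. 1a->2: ok.
ab: 1b undefined. 1b->0: no, b/abb meet in 2. 1b->1: no, ab/a meet in 1. 1b->2: ok.
ba: 2a undefined. 2a->0: no, b/babab meet in 2. 2a->1: no, baba/a meet in 1. 2a->2: ok.
bb: 2b undefined. 2b->0: no, aabaa/babab meet in 2. 2b->1: no, aabaa/bbba meet in 2. 2b->2: no, aabaa/babab meet in 2. Open state 3: 2b->3.
bba: 3a undefined. 3a->0: no, aabaa/a meet in 1. 3a->1: no, aabaa/babab meet in 2. 3a->2: ok.
bbb: 3b undefined. 3b->0: ok.
All examples now run through 4 states with every (state, symbol) defined. Accept strings end in {0,2}, Reject strings end in {1,3}; accept={0,2}.

states=4 start=0 accept={0,2} delta: 0a->1 0b->2 1a->2 1b->2 2a->2 2b->3 3a->2 3b->0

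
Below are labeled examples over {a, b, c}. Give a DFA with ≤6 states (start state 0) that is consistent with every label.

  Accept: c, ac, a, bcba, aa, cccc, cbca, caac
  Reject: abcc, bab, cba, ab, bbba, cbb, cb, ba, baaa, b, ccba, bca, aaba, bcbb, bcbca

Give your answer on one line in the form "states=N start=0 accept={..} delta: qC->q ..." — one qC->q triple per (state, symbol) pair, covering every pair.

states=5 start=0 accept={0,2} delta: 0a->0 0b->1 0c->2 1a->1 1b->1 1c->3 2a->0 2b->3 2c->0 3a->1 3b->4 3c->4 4a->0 4b->1 4c->1

Fold the examples into a partial DFA from state 0: repeatedly fix the first undefined (state, symbol) met by the shortest-then-alphabetical prefix, trying targets in increasing order and rejecting any under which an Accept and a Reject string meet in one state with the same remainder; add a state when all current targets are rejected. Accepting states are where Accept strings end.
a: 0a undefined. 0a->0: ok.
b: 0b undefined. 0b->0: no, a/bab meet in 0. Open state 1: 0b->1.
c: 0c undefined. 0c->0: no, cbca/bca meet in 1 with "ca" left. 0c->1: no, c/ab meet in 1. Open state 2: 0c->2.
ba: 1a undefined. 1a->0: no, a/ba meet in 0. 1a->1: ok.
bb: 1b undefined. 1b->0: no, a/bab meet in 0. 1b->1: ok.
bc: 1c undefined. 1c->0: no, c/abcc meet in 2. 1c->1: no, bcba/abcc meet in 1. 1c->2: no, bcba/cba meet in 2 with "ba" left. Open state 3: 1c->3.
ca: 2a undefined. 2a->0: ok.
cb: 2b undefined. 2b->0: no, a/cba meet in 0. 2b->1: no, cbca/bca meet in 3 with "a" left. 2b->2: no, c/cbb meet in 2. 2b->3: ok.
cc: 2c undefined. 2c->0: ok.
bca: 3a undefined. 3a->0: no, a/cba meet in 0. 3a->1: ok.
bcb: 3b undefined. 3b->0: no, a/cbb meet in 0. 3b->1: no, bcba/bab meet in 1. 3b->2: no, c/cbb meet in 2. 3b->3: no, bcba/bab meet in 1. Open state 4: 3b->4.
cbc: 3c undefined. 3c->0: no, a/abcc meet in 0. 3c->1: no, cbca/abcc meet in 1. 3c->2: no, c/abcc meet in 2. 3c->3: no, cbca/bab meet in 1. 3c->4: ok.
bcba: 4a undefined. 4a->0: ok.
bcbb: 4b undefined. 4b->0: no, a/bcbb meet in 0. 4b->1: ok.
bcbc: 4c undefined. 4c->0: no, a/bcbca meet in 0. 4c->1: ok.
All examples now run through 5 states with every (state, symbol) defined. Accept strings end in {0,2}, Reject strings end in {1,3,4}; accept={0,2}.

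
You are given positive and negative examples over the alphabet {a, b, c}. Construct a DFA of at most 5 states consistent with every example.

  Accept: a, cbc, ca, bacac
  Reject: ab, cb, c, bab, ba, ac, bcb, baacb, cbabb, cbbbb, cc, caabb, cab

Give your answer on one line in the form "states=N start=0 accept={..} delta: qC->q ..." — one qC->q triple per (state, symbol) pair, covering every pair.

Grow the machine one transition at a time. Run the examples from 0; the earliest place one falls off (shortest prefix, ties alphabetical) gets sent to the lowest-numbered state that keeps every Accept/Reject pair distinguishable — a pair clashes when both reach the same state with identical unread suffix — and to a fresh state only if none does.
a: 0a undefined. 0a->0: ok.
b: 0b undefined. 0b->0: no, a/ab meet in 0. Open state 1: 0b->1.
c: 0c undefined. 0c->0: no, a/c meet in 0. 0c->1: no, ca/ba meet in 1 with "a" left. Open state 2: 0c->2.
ba: 1a undefined. 1a->0: no, a/ba meet in 0. 1a->1: ok.
bc: 1c undefined. 1c->0: no, bacac/c meet in 2. 1c->1: no, bacac/ab meet in 1. 1c->2: ok.
ca: 2a undefined. 2a->0: no, bacac/c meet in 2. 2a->1: no, ca/ab meet in 1. 2a->2: no, ca/c meet in 2. Open state 3: 2a->3.
cb: 2b undefined. 2b->0: no, a/cb meet in 0. 2b->1: no, cbc/c meet in 2. 2b->2: no, cbc/cc meet in 2 with "c" left. 2b->3: no, ca/cb meet in 3. Open state 4: 2b->4.
cc: 2c undefined. 2c->0: no, a/cc meet in 0. 2c->1: ok.
bab: 1b undefined. 1b->0: no, a/bab meet in 0. 1b->1: ok.
caa: 3a undefined. 3a->0: ok.
cab: 3b undefined. 3b->0: no, a/cab meet in 0. 3b->1: ok.
cba: 4a undefined. 4a->0: ok.
cbb: 4b undefined. 4b->0: ok.
cbc: 4c undefined. 4c->0: ok.
bacac: 3c undefined. 3c->0: ok.
All examples now run through 5 states with every (state, symbol) defined. Accept strings end in {0,3}, Reject strings end in {1,2,4}; accept={0,3}.

states=5 start=0 accept={0,3} delta: 0a->0 0b->1 0c->2 1a->1 1b->1 1c->2 2a->3 2b->4 2c->1 3a->0 3b->1 3c->0 4a->0 4b->0 4c->0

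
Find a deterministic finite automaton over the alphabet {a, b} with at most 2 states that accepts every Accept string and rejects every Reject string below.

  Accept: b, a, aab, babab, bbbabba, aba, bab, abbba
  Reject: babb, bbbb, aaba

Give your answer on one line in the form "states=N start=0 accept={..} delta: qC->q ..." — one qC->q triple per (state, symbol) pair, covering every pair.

Fold the examples into a partial DFA from state 0: repeatedly fix the first undefined (state, symbol) met by the shortest-then-alphabetical prefix, trying targets in increasing order and rejecting any under which an Accept and a Reject string meet in one state with the same remainder; add a state when all current targets are rejected. Accepting states are where Accept strings end.
a: 0a undefined. 0a->0: no, aba/aaba meet in 0 with "ba" left. Open state 1: 0a->1.
b: 0b undefined. 0b->0: no, b/bbbb meet in 0. 0b->1: ok.
aa: 1a undefined. 1a->0: ok.
ab: 1b undefined. 1b->0: ok.
All examples now run through 2 states with every (state, symbol) defined. Accept strings end in {1}, Reject strings end in {0}; accept={1}.

states=2 start=0 accept={1} delta: 0a->1 0b->1 1a->0 1b->0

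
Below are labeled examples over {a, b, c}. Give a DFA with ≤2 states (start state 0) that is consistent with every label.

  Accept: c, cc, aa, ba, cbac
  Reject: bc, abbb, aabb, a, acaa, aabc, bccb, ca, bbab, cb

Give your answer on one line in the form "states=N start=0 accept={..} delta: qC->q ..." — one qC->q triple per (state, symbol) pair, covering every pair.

Grow the machine one transition at a time. Run the examples from 0; the earliest place one falls off (shortest prefix, ties alphabetical) gets sent to the lowest-numbered state that keeps every Accept/Reject pair distinguishable — a pair clashes when both reach the same state with identical unread suffix — and to a fresh state only if none does.
a: 0a undefined. 0a->0: no, aa/a meet in 0. Open state 1: 0a->1.
b: 0b undefined. 0b->0: no, c/bc meet in 0 with "c" left. 0b->1: ok.
c: 0c undefined. 0c->0: ok.
aa: 1a undefined. 1a->0: ok.
ab: 1b undefined. 1b->0: no, c/abbb meet in 0. 1b->1: ok.
ac: 1c undefined. 1c->0: no, c/bc meet in 0. 1c->1: ok.
All examples now run through 2 states with every (state, symbol) defined. Accept strings end in {0}, Reject strings end in {1}; accept={0}.

states=2 start=0 accept={0} delta: 0a->1 0b->1 0c->0 1a->0 1b->1 1c->1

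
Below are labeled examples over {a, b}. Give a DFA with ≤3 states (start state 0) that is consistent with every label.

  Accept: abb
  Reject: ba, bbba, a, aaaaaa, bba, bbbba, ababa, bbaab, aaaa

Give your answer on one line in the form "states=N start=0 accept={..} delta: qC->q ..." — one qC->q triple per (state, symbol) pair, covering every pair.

states=3 start=0 accept={2} delta: 0a->0 0b->1 1a->0 1b->2 2a->0 2b->0

State merging on the prefix tree: take the shortest (then alphabetical) example prefix whose next move is undefined and point that move at state 0, else 1, else 2, ...; a target is out if some Accept/Reject pair would then sit in one state with the same input left (inseparable). If every existing state is out, open a new one.
a: 0a undefined. 0a->0: ok.
b: 0b undefined. 0b->0: no, abb/ba meet in 0. Open state 1: 0b->1.
ba: 1a undefined. 1a->0: ok.
bb: 1b undefined. 1b->0: no, abb/ba meet in 0. 1b->1: no, abb/bbaab meet in 1. Open state 2: 1b->2.
bba: 2a undefined. 2a->0: ok.
bbb: 2b undefined. 2b->0: ok.
All examples now run through 3 states with every (state, symbol) defined. Accept strings end in {2}, Reject strings end in {0,1}; accept={2}.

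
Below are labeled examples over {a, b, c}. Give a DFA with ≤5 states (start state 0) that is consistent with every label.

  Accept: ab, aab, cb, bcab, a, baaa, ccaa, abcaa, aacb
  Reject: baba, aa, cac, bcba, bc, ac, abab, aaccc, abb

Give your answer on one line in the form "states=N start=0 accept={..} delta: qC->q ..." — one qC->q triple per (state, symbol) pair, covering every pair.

Grow the machine one transition at a time. Run the examples from 0; the earliest place one falls off (shortest prefix, ties alphabetical) gets sent to the lowest-numbered state that keeps every Accept/Reject pair distinguishable — a pair clashes when both reach the same state with identical unread suffix — and to a fresh state only if none does.
a: 0a undefined. 0a->0: no, a/aa meet in 0. Open state 1: 0a->1.
b: 0b undefined. 0b->0: ok.
c: 0c undefined. 0c->0: no, cb/bc meet in 0. 0c->1: no, a/bc meet in 1. Open state 2: 0c->2.
aa: 1a undefined. 1a->0: no, aab/aa meet in 0. 1a->1: no, a/aa meet in 1. 1a->2: ok.
ab: 1b undefined. 1b->0: no, ab/abab meet in 0. 1b->1: no, ab/abb meet in 1. 1b->2: no, ab/aa meet in 2. Open state 3: 1b->3.
ac: 1c undefined. 1c->0: ok.
ca: 2a undefined. 2a->0: no, bcab/ac meet in 0. 2a->1: ok.
cb: 2b undefined. 2b->0: no, aab/cac meet in 0. 2b->1: ok.
cc: 2c undefined. 2c->0: no, ccaa/aa meet in 2. 2c->1: ok.
aba: 3a undefined. 3a->0: ok.
abb: 3b undefined. 3b->0: ok.
abc: 3c undefined. 3c->0: no, abcaa/aa meet in 2. 3c->1: ok.
All examples now run through 4 states with every (state, symbol) defined. Accept strings end in {1,3}, Reject strings end in {0,2}; accept={1,3}.

states=4 start=0 accept={1,3} delta: 0a->1 0b->0 0c->2 1a->2 1b->3 1c->0 2a->1 2b->1 2c->1 3a->0 3b->0 3c->1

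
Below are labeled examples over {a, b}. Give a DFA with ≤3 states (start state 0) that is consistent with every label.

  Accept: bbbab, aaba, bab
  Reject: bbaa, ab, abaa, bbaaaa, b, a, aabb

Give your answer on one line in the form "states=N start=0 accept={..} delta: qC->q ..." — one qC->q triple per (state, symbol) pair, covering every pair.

states=3 start=0 accept={2} delta: 0a->0 0b->1 1a->2 1b->0 2a->0 2b->2

State merging on the prefix tree: take the shortest (then alphabetical) example prefix whose next move is undefined and point that move at state 0, else 1, else 2, ...; a target is out if some Accept/Reject pair would then sit in one state with the same input left (inseparable). If every existing state is out, open a new one.
a: 0a undefined. 0a->0: ok.
b: 0b undefined. 0b->0: no, bbbab/bbaa meet in 0. Open state 1: 0b->1.
ba: 1a undefined. 1a->0: no, aaba/abaa meet in 0. 1a->1: no, aaba/ab meet in 1. Open state 2: 1a->2.
bb: 1b undefined. 1b->0: ok.
bab: 2b undefined. 2b->0: no, bbbab/bbaa meet in 0. 2b->1: no, bbbab/ab meet in 1. 2b->2: ok.
abaa: 2a undefined. 2a->0: ok.
All examples now run through 3 states with every (state, symbol) defined. Accept strings end in {2}, Reject strings end in {0,1}; accept={2}.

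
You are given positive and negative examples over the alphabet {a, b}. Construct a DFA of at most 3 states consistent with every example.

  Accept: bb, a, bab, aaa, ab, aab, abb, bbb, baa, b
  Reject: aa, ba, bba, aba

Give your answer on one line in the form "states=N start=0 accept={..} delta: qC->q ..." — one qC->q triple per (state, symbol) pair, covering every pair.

State merging on the prefix tree: take the shortest (then alphabetical) example prefix whose next move is undefined and point that move at state 0, else 1, else 2, ...; a target is out if some Accept/Reject pair would then sit in one state with the same input left (inseparable). If every existing state is out, open a new one.
a: 0a undefined. 0a->0: no, a/aa meet in 0. Open state 1: 0a->1.
b: 0b undefined. 0b->0: no, a/ba meet in 1. 0b->1: ok.
aa: 1a undefined. 1a->0: ok.
ab: 1b undefined. 1b->0: no, bb/aa meet in 0. 1b->1: ok.
All examples now run through 2 states with every (state, symbol) defined. Accept strings end in {1}, Reject strings end in {0}; accept={1}.

states=2 start=0 accept={1} delta: 0a->1 0b->1 1a->0 1b->1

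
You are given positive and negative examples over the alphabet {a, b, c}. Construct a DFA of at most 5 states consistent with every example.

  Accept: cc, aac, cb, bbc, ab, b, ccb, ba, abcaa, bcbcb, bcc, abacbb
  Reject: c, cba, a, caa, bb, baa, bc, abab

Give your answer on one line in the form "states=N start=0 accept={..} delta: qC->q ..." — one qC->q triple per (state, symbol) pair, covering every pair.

Grow the machine one transition at a time. Run the examples from 0; the earliest place one falls off (shortest prefix, ties alphabetical) gets sent to the lowest-numbered state that keeps every Accept/Reject pair distinguishable — a pair clashes when both reach the same state with identical unread suffix — and to a fresh state only if none does.
a: 0a undefined. 0a->0: no, aac/c meet in 0 with "c" left. Open state 1: 0a->1.
b: 0b undefined. 0b->0: no, bbc/c meet in 0 with "c" left. 0b->1: no, ab/bb meet in 1 with "b" left. Open state 2: 0b->2.
c: 0c undefined. 0c->0: no, cc/c meet in 0. 0c->1: ok.
aa: 1a undefined. 1a->0: no, aac/c meet in 1. 1a->1: ok.
ab: 1b undefined. 1b->0: no, cb/abab meet in 0. 1b->1: no, cb/c meet in 1. 1b->2: no, ba/cba meet in 2 with "a" left. Open state 3: 1b->3.
ba: 2a undefined. 2a->0: ok.
bb: 2b undefined. 2b->0: no, bbc/c meet in 1. 2b->1: ok.
bc: 2c undefined. 2c->0: no, ba/bc meet in 0. 2c->1: ok.
cc: 1c undefined. 1c->0: ok.
aba: 3a undefined. 3a->0: no, cc/cba meet in 0. 3a->1: no, cb/abab meet in 3. 3a->2: no, b/cba meet in 2. 3a->3: no, cb/cba meet in 3. Open state 4: 3a->4.
abc: 3c undefined. 3c->0: no, abcaa/c meet in 1. 3c->1: no, abcaa/c meet in 1. 3c->2: no, abcaa/c meet in 1. 3c->3: ok.
abab: 4b undefined. 4b->0: no, cc/abab meet in 0. 4b->1: ok.
abac: 4c undefined. 4c->0: no, abacbb/c meet in 1. 4c->1: ok.
abcaa: 4a undefined. 4a->0: ok.
bcbcb: 3b undefined. 3b->0: ok.
All examples now run through 5 states with every (state, symbol) defined. Accept strings end in {0,2,3}, Reject strings end in {1,4}; accept={0,2,3}.

states=5 start=0 accept={0,2,3} delta: 0a->1 0b->2 0c->1 1a->1 1b->3 1c->0 2a->0 2b->1 2c->1 3a->4 3b->0 3c->3 4a->0 4b->1 4c->1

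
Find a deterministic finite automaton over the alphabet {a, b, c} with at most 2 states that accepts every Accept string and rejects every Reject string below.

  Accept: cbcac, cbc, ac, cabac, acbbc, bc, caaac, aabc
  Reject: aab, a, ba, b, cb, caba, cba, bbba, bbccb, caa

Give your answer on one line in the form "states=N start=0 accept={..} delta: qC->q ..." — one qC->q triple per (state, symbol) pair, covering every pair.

Grow the machine one transition at a time. Run the examples from 0; the earliest place one falls off (shortest prefix, ties alphabetical) gets sent to the lowest-numbered state that keeps every Accept/Reject pair distinguishable — a pair clashes when both reach the same state with identical unread suffix — and to a fresh state only if none does.
a: 0a undefined. 0a->0: ok.
b: 0b undefined. 0b->0: ok.
c: 0c undefined. 0c->0: no, cbcac/aab meet in 0. Open state 1: 0c->1.
ca: 1a undefined. 1a->0: ok.
cb: 1b undefined. 1b->0: ok.
bbcc: 1c undefined. 1c->0: ok.
All examples now run through 2 states with every (state, symbol) defined. Accept strings end in {1}, Reject strings end in {0}; accept={1}.

states=2 start=0 accept={1} delta: 0a->0 0b->0 0c->1 1a->0 1b->0 1c->0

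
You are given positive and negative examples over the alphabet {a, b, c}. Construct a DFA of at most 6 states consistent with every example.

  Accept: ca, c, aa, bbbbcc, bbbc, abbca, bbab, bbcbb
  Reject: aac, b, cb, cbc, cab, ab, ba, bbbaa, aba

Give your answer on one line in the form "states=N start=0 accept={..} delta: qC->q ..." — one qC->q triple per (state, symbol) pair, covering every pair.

Fold the examples into a partial DFA from state 0: repeatedly fix the first undefined (state, symbol) met by the shortest-then-alphabetical prefix, trying targets in increasing order and rejecting any under which an Accept and a Reject string meet in one state with the same remainder; add a state when all current targets are rejected. Accepting states are where Accept strings end.
a: 0a undefined. 0a->0: no, c/aac meet in 0 with "c" left. Open state 1: 0a->1.
b: 0b undefined. 0b->0: no, aa/bbbaa meet in 1 with "a" left. 0b->1: no, aa/ba meet in 1 with "a" left. Open state 2: 0b->2.
c: 0c undefined. 0c->0: ok.
aa: 1a undefined. 1a->0: no, c/aac meet in 0. 1a->1: ok.
ab: 1b undefined. 1b->0: no, ca/aba meet in 1. 1b->1: no, ca/cab meet in 1. 1b->2: ok.
ba: 2a undefined. 2a->0: no, c/ba meet in 0. 2a->1: no, ca/ba meet in 1. 2a->2: ok.
bb: 2b undefined. 2b->0: no, bbbc/cbc meet in 2 with "c" left. 2b->1: no, bbbc/cbc meet in 2 with "c" left. 2b->2: no, bbbc/cbc meet in 2 with "c" left. Open state 3: 2b->3.
aac: 1c undefined. 1c->0: no, c/aac meet in 0. 1c->1: no, ca/aac meet in 1. 1c->2: ok.
bba: 3a undefined. 3a->0: no, bbab/aac meet in 2. 3a->1: no, bbab/aac meet in 2. 3a->2: ok.
bbb: 3b undefined. 3b->0: no, ca/bbbaa meet in 1. 3b->1: no, ca/bbbaa meet in 1. 3b->2: no, bbbc/cbc meet in 2 with "c" left. 3b->3: ok.
bbc: 3c undefined. 3c->0: ok.
cbc: 2c undefined. 2c->0: no, c/cbc meet in 0. 2c->1: no, ca/cbc meet in 1. 2c->2: ok.
All examples now run through 4 states with every (state, symbol) defined. Accept strings end in {0,1,3}, Reject strings end in {2}; accept={0,1,3}.

states=4 start=0 accept={0,1,3} delta: 0a->1 0b->2 0c->0 1a->1 1b->2 1c->2 2a->2 2b->3 2c->2 3a->2 3b->3 3c->0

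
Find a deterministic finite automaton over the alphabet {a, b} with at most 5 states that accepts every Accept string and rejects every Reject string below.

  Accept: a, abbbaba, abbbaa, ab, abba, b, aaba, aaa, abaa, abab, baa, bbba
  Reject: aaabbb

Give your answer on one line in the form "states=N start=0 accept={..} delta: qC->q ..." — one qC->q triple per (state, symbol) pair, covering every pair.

Fold the examples into a partial DFA from state 0: repeatedly fix the first undefined (state, symbol) met by the shortest-then-alphabetical prefix, trying targets in increasing order and rejecting any under which an Accept and a Reject string meet in one state with the same remainder; add a state when all current targets are rejected. Accepting states are where Accept strings end.
a: 0a undefined. 0a->0: ok.
b: 0b undefined. 0b->0: no, a/aaabbb meet in 0. Open state 1: 0b->1.
ba: 1a undefined. 1a->0: ok.
bb: 1b undefined. 1b->0: no, ab/aaabbb meet in 1. 1b->1: no, ab/aaabbb meet in 1. Open state 2: 1b->2.
bbb: 2b undefined. 2b->0: no, a/aaabbb meet in 0. 2b->1: no, ab/aaabbb meet in 1. 2b->2: ok.
abba: 2a undefined. 2a->0: ok.
All examples now run through 3 states with every (state, symbol) defined. Accept strings end in {0,1}, Reject strings end in {2}; accept={0,1}.

states=3 start=0 accept={0,1} delta: 0a->0 0b->1 1a->0 1b->2 2a->0 2b->2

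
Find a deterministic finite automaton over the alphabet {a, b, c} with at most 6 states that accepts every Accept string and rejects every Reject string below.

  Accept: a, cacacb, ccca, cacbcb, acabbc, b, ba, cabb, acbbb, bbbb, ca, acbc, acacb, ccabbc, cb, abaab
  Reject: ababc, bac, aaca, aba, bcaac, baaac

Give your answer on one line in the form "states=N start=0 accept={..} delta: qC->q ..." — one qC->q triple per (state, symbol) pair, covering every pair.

Fold the examples into a partial DFA from state 0: repeatedly fix the first undefined (state, symbol) met by the shortest-then-alphabetical prefix, trying targets in increasing order and rejecting any under which an Accept and a Reject string meet in one state with the same remainder; add a state when all current targets are rejected. Accepting states are where Accept strings end.
a: 0a undefined. 0a->0: no, ba/aba meet in 0 with "ba" left. Open state 1: 0a->1.
b: 0b undefined. 0b->0: ok.
c: 0c undefined. 0c->0: ok.
aa: 1a undefined. 1a->0: no, a/aaca meet in 1. 1a->1: ok.
ab: 1b undefined. 1b->0: no, a/aba meet in 1. 1b->1: no, a/aba meet in 1. Open state 2: 1b->2.
ac: 1c undefined. 1c->0: no, a/aaca meet in 1. 1c->1: no, a/bac meet in 1. 1c->2: ok.
aba: 2a undefined. 2a->0: no, cacacb/ababc meet in 0. 2a->1: no, a/aaca meet in 1. 2a->2: no, acbc/ababc meet in 2 with "bc" left. Open state 3: 2a->3.
acb: 2b undefined. 2b->0: ok.
abaa: 3a undefined. 3a->0: ok.
abab: 3b undefined. 3b->0: no, cacbcb/ababc meet in 0. 3b->1: ok.
acac: 3c undefined. 3c->0: ok.
acabbc: 2c undefined. 2c->0: ok.
All examples now run through 4 states with every (state, symbol) defined. Accept strings end in {0,1}, Reject strings end in {2,3}; accept={0,1}.

states=4 start=0 accept={0,1} delta: 0a->1 0b->0 0c->0 1a->1 1b->2 1c->2 2a->3 2b->0 2c->0 3a->0 3b->1 3c->0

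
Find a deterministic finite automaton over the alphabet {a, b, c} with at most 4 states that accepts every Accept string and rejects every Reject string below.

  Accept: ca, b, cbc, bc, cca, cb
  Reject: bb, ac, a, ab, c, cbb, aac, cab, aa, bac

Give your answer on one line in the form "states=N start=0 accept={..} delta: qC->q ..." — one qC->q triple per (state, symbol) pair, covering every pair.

states=4 start=0 accept={2} delta: 0a->1 0b->2 0c->3 1a->0 1b->0 1c->0 2a->0 2b->0 2c->2 3a->2 3b->2 3c->3

Fold the examples into a partial DFA from state 0: repeatedly fix the first undefined (state, symbol) met by the shortest-then-alphabetical prefix, trying targets in increasing order and rejecting any under which an Accept and a Reject string meet in one state with the same remainder; add a state when all current targets are rejected. Accepting states are where Accept strings end.
a: 0a undefined. 0a->0: no, b/ab meet in 0 with "b" left. Open state 1: 0a->1.
b: 0b undefined. 0b->0: no, b/bb meet in 0. 0b->1: no, b/a meet in 1. Open state 2: 0b->2.
c: 0c undefined. 0c->0: no, ca/a meet in 1. 0c->1: no, ca/aa meet in 1 with "a" left. 0c->2: no, b/c meet in 2. Open state 3: 0c->3.
aa: 1a undefined. 1a->0: ok.
ab: 1b undefined. 1b->0: ok.
ac: 1c undefined. 1c->0: ok.
ba: 2a undefined. 2a->0: ok.
bb: 2b undefined. 2b->0: ok.
bc: 2c undefined. 2c->0: no, bc/bb meet in 0. 2c->1: no, bc/a meet in 1. 2c->2: ok.
ca: 3a undefined. 3a->0: no, ca/bb meet in 0. 3a->1: no, ca/a meet in 1. 3a->2: ok.
cb: 3b undefined. 3b->0: no, ca/cbb meet in 2. 3b->1: no, cbc/bb meet in 0. 3b->2: ok.
cc: 3c undefined. 3c->0: no, cca/a meet in 1. 3c->1: no, cca/bb meet in 0. 3c->2: no, cca/bb meet in 0. 3c->3: ok.
All examples now run through 4 states with every (state, symbol) defined. Accept strings end in {2}, Reject strings end in {0,1,3}; accept={2}.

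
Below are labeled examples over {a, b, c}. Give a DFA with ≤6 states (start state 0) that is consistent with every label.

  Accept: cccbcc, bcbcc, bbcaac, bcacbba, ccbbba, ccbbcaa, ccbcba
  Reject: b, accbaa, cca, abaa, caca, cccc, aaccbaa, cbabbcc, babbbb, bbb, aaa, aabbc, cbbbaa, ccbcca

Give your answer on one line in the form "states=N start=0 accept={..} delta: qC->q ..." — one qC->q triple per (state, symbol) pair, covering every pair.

Grow the machine one transition at a time. Run the examples from 0; the earliest place one falls off (shortest prefix, ties alphabetical) gets sent to the lowest-numbered state that keeps every Accept/Reject pair distinguishable — a pair clashes when both reach the same state with identical unread suffix — and to a fresh state only if none does.
a: 0a undefined. 0a->0: ok.
b: 0b undefined. 0b->0: ok.
c: 0c undefined. 0c->0: no, cccbcc/b meet in 0. Open state 1: 0c->1.
ca: 1a undefined. 1a->0: no, bbcaac/aabbc meet in 1. 1a->1: ok.
cb: 1b undefined. 1b->0: no, bcbcc/cbabbcc meet in 1 with "c" left. 1b->1: no, bcbcc/cbabbcc meet in 1 with "cc" left. Open state 2: 1b->2.
cc: 1c undefined. 1c->0: no, bbcaac/b meet in 0. 1c->1: no, bbcaac/cca meet in 1. 1c->2: no, bcbcc/cccc meet in 2 with "cc" left. Open state 3: 1c->3.
cba: 2a undefined. 2a->0: no, bbcaac/cbabbcc meet in 3. 2a->1: ok.
cbb: 2b undefined. 2b->0: no, bbcaac/cbabbcc meet in 3. 2b->1: ok.
cca: 3a undefined. 3a->0: ok.
ccb: 3b undefined. 3b->0: no, bcacbba/b meet in 0. 3b->1: no, bcacbba/accbaa meet in 1. 3b->2: no, bcacbba/accbaa meet in 1. 3b->3: no, bcacbba/b meet in 0. Open state 4: 3b->4.
ccc: 3c undefined. 3c->0: ok.
bcbc: 2c undefined. 2c->0: no, bcbcc/cccc meet in 1. 2c->1: ok.
ccbb: 4b undefined. 4b->0: no, bcacbba/b meet in 0. 4b->1: no, bcacbba/cccc meet in 1. 4b->2: no, bcacbba/cccc meet in 1. 4b->3: no, bcacbba/b meet in 0. 4b->4: ok.
ccbc: 4c undefined. 4c->0: no, ccbbcaa/b meet in 0. 4c->1: no, ccbbcaa/cccc meet in 1. 4c->2: no, ccbbcaa/cccc meet in 1. 4c->3: no, ccbbcaa/b meet in 0. 4c->4: no, bcacbba/ccbcca meet in 4 with "a" left. Open state 5: 4c->5.
accba: 4a undefined. 4a->0: no, bcacbba/b meet in 0. 4a->1: no, bcacbba/accbaa meet in 1. 4a->2: ok.
ccbcb: 5b undefined. 5b->0: no, ccbcba/b meet in 0. 5b->1: no, ccbcba/accbaa meet in 1. 5b->2: no, ccbcba/accbaa meet in 1. 5b->3: no, ccbcba/b meet in 0. 5b->4: ok.
ccbcc: 5c undefined. 5c->0: ok.
ccbbca: 5a undefined. 5a->0: no, ccbbcaa/b meet in 0. 5a->1: no, ccbbcaa/accbaa meet in 1. 5a->2: no, ccbbcaa/accbaa meet in 1. 5a->3: no, ccbbcaa/b meet in 0. 5a->4: ok.
All examples now run through 6 states with every (state, symbol) defined. Accept strings end in {2,3}, Reject strings end in {0,1}; accept={2,3}.

states=6 start=0 accept={2,3} delta: 0a->0 0b->0 0c->1 1a->1 1b->2 1c->3 2a->1 2b->1 2c->1 3a->0 3b->4 3c->0 4a->2 4b->4 4c->5 5a->4 5b->4 5c->0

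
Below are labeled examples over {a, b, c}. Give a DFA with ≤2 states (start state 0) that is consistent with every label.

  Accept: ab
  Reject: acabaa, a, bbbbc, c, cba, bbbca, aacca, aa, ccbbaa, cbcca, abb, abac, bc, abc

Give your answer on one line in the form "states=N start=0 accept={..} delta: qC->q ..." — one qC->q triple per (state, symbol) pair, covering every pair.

states=2 start=0 accept={1} delta: 0a->0 0b->1 0c->0 1a->0 1b->0 1c->0

State merging on the prefix tree: take the shortest (then alphabetical) example prefix whose next move is undefined and point that move at state 0, else 1, else 2, ...; a target is out if some Accept/Reject pair would then sit in one state with the same input left (inseparable). If every existing state is out, open a new one.
a: 0a undefined. 0a->0: ok.
b: 0b undefined. 0b->0: no, ab/a meet in 0. Open state 1: 0b->1.
c: 0c undefined. 0c->0: ok.
bb: 1b undefined. 1b->0: ok.
bc: 1c undefined. 1c->0: ok.
aba: 1a undefined. 1a->0: ok.
All examples now run through 2 states with every (state, symbol) defined. Accept strings end in {1}, Reject strings end in {0}; accept={1}.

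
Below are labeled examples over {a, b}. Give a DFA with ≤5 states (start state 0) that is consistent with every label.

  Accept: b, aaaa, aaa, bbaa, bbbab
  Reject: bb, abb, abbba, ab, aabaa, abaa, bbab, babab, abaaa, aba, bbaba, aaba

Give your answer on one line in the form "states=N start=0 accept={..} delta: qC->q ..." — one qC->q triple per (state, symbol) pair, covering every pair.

Fold the examples into a partial DFA from state 0: repeatedly fix the first undefined (state, symbol) met by the shortest-then-alphabetical prefix, trying targets in increasing order and rejecting any under which an Accept and a Reject string meet in one state with the same remainder; add a state when all current targets are rejected. Accepting states are where Accept strings end.
a: 0a undefined. 0a->0: no, b/ab meet in 0 with "b" left. Open state 1: 0a->1.
b: 0b undefined. 0b->0: no, b/bb meet in 0. 0b->1: no, bbaa/abaa meet in 1 with "baa" left. Open state 2: 0b->2.
aa: 1a undefined. 1a->0: ok.
ab: 1b undefined. 1b->0: no, b/abb meet in 2. 1b->1: no, aaaa/abbba meet in 0. 1b->2: no, b/ab meet in 2. Open state 3: 1b->3.
ba: 2a undefined. 2a->0: no, b/babab meet in 2. 2a->1: no, aaaa/aabaa meet in 0. 2a->2: no, b/aabaa meet in 2. 2a->3: ok.
bb: 2b undefined. 2b->0: no, aaaa/bb meet in 0. 2b->1: no, b/bbab meet in 2. 2b->2: no, b/bb meet in 2. 2b->3: no, bbaa/abaa meet in 3 with "aa" left. Open state 4: 2b->4.
aba: 3a undefined. 3a->0: no, aaaa/aabaa meet in 0. 3a->1: no, aaaa/abaa meet in 0. 3a->2: no, b/aabaa meet in 2. 3a->3: ok.
abb: 3b undefined. 3b->0: no, aaaa/abb meet in 0. 3b->1: no, b/babab meet in 2. 3b->2: no, b/abb meet in 2. 3b->3: ok.
bba: 4a undefined. 4a->0: no, b/bbab meet in 2. 4a->1: ok.
bbb: 4b undefined. 4b->0: no, bbbab/abb meet in 3. 4b->1: ok.
All examples now run through 5 states with every (state, symbol) defined. Accept strings end in {0,1,2}, Reject strings end in {3,4}; accept={0,1,2}.

states=5 start=0 accept={0,1,2} delta: 0a->1 0b->2 1a->0 1b->3 2a->3 2b->4 3a->3 3b->3 4a->1 4b->1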